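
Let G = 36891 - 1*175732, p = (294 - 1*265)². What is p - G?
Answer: 139682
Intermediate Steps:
p = 841 (p = (294 - 265)² = 29² = 841)
G = -138841 (G = 36891 - 175732 = -138841)
p - G = 841 - 1*(-138841) = 841 + 138841 = 139682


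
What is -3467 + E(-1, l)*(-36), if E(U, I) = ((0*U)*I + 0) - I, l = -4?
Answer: -3611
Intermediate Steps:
E(U, I) = -I (E(U, I) = (0*I + 0) - I = (0 + 0) - I = 0 - I = -I)
-3467 + E(-1, l)*(-36) = -3467 - 1*(-4)*(-36) = -3467 + 4*(-36) = -3467 - 144 = -3611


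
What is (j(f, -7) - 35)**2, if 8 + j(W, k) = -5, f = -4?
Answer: 2304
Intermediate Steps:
j(W, k) = -13 (j(W, k) = -8 - 5 = -13)
(j(f, -7) - 35)**2 = (-13 - 35)**2 = (-48)**2 = 2304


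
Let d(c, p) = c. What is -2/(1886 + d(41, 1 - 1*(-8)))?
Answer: -2/1927 ≈ -0.0010379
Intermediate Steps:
-2/(1886 + d(41, 1 - 1*(-8))) = -2/(1886 + 41) = -2/1927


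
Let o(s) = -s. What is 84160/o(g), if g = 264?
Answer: -10520/33 ≈ -318.79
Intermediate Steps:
84160/o(g) = 84160/((-1*264)) = 84160/(-264) = 84160*(-1/264) = -10520/33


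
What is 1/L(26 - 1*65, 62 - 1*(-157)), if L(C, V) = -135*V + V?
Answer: -1/29346 ≈ -3.4076e-5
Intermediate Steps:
L(C, V) = -134*V
1/L(26 - 1*65, 62 - 1*(-157)) = 1/(-134*(62 - 1*(-157))) = 1/(-134*(62 + 157)) = 1/(-134*219) = 1/(-29346) = -1/29346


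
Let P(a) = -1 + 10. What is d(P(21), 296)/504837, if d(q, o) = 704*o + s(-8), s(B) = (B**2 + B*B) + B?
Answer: 208504/504837 ≈ 0.41301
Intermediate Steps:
P(a) = 9
s(B) = B + 2*B**2 (s(B) = (B**2 + B**2) + B = 2*B**2 + B = B + 2*B**2)
d(q, o) = 120 + 704*o (d(q, o) = 704*o - 8*(1 + 2*(-8)) = 704*o - 8*(1 - 16) = 704*o - 8*(-15) = 704*o + 120 = 120 + 704*o)
d(P(21), 296)/504837 = (120 + 704*296)/504837 = (120 + 208384)*(1/504837) = 208504*(1/504837) = 208504/504837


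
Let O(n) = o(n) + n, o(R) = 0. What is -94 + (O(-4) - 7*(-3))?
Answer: -77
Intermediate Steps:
O(n) = n (O(n) = 0 + n = n)
-94 + (O(-4) - 7*(-3)) = -94 + (-4 - 7*(-3)) = -94 + (-4 + 21) = -94 + 17 = -77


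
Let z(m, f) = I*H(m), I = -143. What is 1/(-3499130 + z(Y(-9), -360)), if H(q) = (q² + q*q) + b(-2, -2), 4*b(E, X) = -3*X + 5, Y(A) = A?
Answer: -4/14090757 ≈ -2.8387e-7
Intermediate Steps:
b(E, X) = 5/4 - 3*X/4 (b(E, X) = (-3*X + 5)/4 = (5 - 3*X)/4 = 5/4 - 3*X/4)
H(q) = 11/4 + 2*q² (H(q) = (q² + q*q) + (5/4 - ¾*(-2)) = (q² + q²) + (5/4 + 3/2) = 2*q² + 11/4 = 11/4 + 2*q²)
z(m, f) = -1573/4 - 286*m² (z(m, f) = -143*(11/4 + 2*m²) = -1573/4 - 286*m²)
1/(-3499130 + z(Y(-9), -360)) = 1/(-3499130 + (-1573/4 - 286*(-9)²)) = 1/(-3499130 + (-1573/4 - 286*81)) = 1/(-3499130 + (-1573/4 - 23166)) = 1/(-3499130 - 94237/4) = 1/(-14090757/4) = -4/14090757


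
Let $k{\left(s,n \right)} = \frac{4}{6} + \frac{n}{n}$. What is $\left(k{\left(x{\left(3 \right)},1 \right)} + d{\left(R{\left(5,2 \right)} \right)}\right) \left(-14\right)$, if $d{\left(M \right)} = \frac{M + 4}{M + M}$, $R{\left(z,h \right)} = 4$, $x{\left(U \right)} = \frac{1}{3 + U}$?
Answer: $- \frac{112}{3} \approx -37.333$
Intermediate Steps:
$d{\left(M \right)} = \frac{4 + M}{2 M}$
$k{\left(s,n \right)} = \frac{5}{3}$ ($k{\left(s,n \right)} = 4 \cdot \frac{1}{6} + 1 = \frac{2}{3} + 1 = \frac{5}{3}$)
$\left(k{\left(x{\left(3 \right)},1 \right)} + d{\left(R{\left(5,2 \right)} \right)}\right) \left(-14\right) = \left(\frac{5}{3} + \frac{4 + 4}{2 \cdot 4}\right) \left(-14\right) = \left(\frac{5}{3} + \frac{1}{2} \cdot \frac{1}{4} \cdot 8\right) \left(-14\right) = \left(\frac{5}{3} + 1\right) \left(-14\right) = \frac{8}{3} \left(-14\right) = - \frac{112}{3}$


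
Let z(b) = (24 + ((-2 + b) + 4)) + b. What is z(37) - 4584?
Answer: -4484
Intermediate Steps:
z(b) = 26 + 2*b (z(b) = (24 + (2 + b)) + b = (26 + b) + b = 26 + 2*b)
z(37) - 4584 = (26 + 2*37) - 4584 = (26 + 74) - 4584 = 100 - 4584 = -4484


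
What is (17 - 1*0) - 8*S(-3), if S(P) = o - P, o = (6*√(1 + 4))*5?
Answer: -7 - 240*√5 ≈ -543.66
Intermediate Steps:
o = 30*√5 (o = (6*√5)*5 = 30*√5 ≈ 67.082)
S(P) = -P + 30*√5 (S(P) = 30*√5 - P = -P + 30*√5)
(17 - 1*0) - 8*S(-3) = (17 - 1*0) - 8*(-1*(-3) + 30*√5) = (17 + 0) - 8*(3 + 30*√5) = 17 + (-24 - 240*√5) = -7 - 240*√5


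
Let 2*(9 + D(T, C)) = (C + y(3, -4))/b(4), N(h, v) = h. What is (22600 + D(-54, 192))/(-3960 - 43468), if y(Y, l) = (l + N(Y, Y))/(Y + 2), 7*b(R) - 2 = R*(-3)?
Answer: -2252387/4742800 ≈ -0.47491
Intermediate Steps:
b(R) = 2/7 - 3*R/7 (b(R) = 2/7 + (R*(-3))/7 = 2/7 + (-3*R)/7 = 2/7 - 3*R/7)
y(Y, l) = (Y + l)/(2 + Y) (y(Y, l) = (l + Y)/(Y + 2) = (Y + l)/(2 + Y))
D(T, C) = -893/100 - 7*C/20 (D(T, C) = -9 + ((C + (3 - 4)/(2 + 3))/(2/7 - 3/7*4))/2 = -9 + ((C - 1/5)/(2/7 - 12/7))/2 = -9 + ((C + (⅕)*(-1))/(-10/7))/2 = -9 + ((C - ⅕)*(-7/10))/2 = -9 + ((-⅕ + C)*(-7/10))/2 = -9 + (7/50 - 7*C/10)/2 = -9 + (7/100 - 7*C/20) = -893/100 - 7*C/20)
(22600 + D(-54, 192))/(-3960 - 43468) = (22600 + (-893/100 - 7/20*192))/(-3960 - 43468) = (22600 + (-893/100 - 336/5))/(-47428) = (22600 - 7613/100)*(-1/47428) = (2252387/100)*(-1/47428) = -2252387/4742800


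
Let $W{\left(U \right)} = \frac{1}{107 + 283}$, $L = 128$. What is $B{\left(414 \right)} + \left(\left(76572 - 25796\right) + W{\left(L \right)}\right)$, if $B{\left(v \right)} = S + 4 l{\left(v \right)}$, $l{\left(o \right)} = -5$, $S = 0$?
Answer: $\frac{19794841}{390} \approx 50756.0$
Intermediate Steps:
$W{\left(U \right)} = \frac{1}{390}$
$B{\left(v \right)} = -20$ ($B{\left(v \right)} = 0 + 4 \left(-5\right) = 0 - 20 = -20$)
$B{\left(414 \right)} + \left(\left(76572 - 25796\right) + W{\left(L \right)}\right) = -20 + \left(\left(76572 - 25796\right) + \frac{1}{390}\right) = -20 + \left(50776 + \frac{1}{390}\right) = -20 + \frac{19802641}{390} = \frac{19794841}{390}$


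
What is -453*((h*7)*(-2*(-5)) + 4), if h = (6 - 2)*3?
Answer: -382332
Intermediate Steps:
h = 12 (h = 4*3 = 12)
-453*((h*7)*(-2*(-5)) + 4) = -453*((12*7)*(-2*(-5)) + 4) = -453*(84*10 + 4) = -453*(840 + 4) = -453*844 = -382332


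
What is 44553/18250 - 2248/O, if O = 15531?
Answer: 650926643/283440750 ≈ 2.2965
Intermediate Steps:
44553/18250 - 2248/O = 44553/18250 - 2248/15531 = 650926643/283440750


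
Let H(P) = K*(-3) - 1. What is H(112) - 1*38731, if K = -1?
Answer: -38729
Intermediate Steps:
H(P) = 2 (H(P) = -1*(-3) - 1 = 3 - 1 = 2)
H(112) - 1*38731 = 2 - 1*38731 = 2 - 38731 = -38729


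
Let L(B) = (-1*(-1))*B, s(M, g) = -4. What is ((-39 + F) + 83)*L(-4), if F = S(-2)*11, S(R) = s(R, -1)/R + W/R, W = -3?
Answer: -330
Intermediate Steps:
S(R) = -7/R (S(R) = -4/R - 3/R = -7/R)
F = 77/2 (F = -7/(-2)*11 = -7*(-1/2)*11 = (7/2)*11 = 77/2 ≈ 38.500)
L(B) = B (L(B) = 1*B = B)
((-39 + F) + 83)*L(-4) = ((-39 + 77/2) + 83)*(-4) = (-1/2 + 83)*(-4) = (165/2)*(-4) = -330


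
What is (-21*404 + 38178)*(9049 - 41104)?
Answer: -951841170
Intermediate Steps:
(-21*404 + 38178)*(9049 - 41104) = (-8484 + 38178)*(-32055) = 29694*(-32055) = -951841170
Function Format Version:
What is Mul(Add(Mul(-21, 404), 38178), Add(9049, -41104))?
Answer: -951841170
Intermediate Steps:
Mul(Add(Mul(-21, 404), 38178), Add(9049, -41104)) = Mul(Add(-8484, 38178), -32055) = Mul(29694, -32055) = -951841170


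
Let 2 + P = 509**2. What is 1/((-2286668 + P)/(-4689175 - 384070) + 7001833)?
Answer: 5073245/35522016285674 ≈ 1.4282e-7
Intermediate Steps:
P = 259079 (P = -2 + 509**2 = -2 + 259081 = 259079)
1/((-2286668 + P)/(-4689175 - 384070) + 7001833) = 1/((-2286668 + 259079)/(-4689175 - 384070) + 7001833) = 1/(-2027589/(-5073245) + 7001833) = 1/(-2027589*(-1/5073245) + 7001833) = 1/(2027589/5073245 + 7001833) = 1/(35522016285674/5073245) = 5073245/35522016285674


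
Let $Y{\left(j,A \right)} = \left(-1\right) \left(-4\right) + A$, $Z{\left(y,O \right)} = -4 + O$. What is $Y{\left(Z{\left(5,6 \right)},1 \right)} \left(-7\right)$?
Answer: $-35$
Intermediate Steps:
$Y{\left(j,A \right)} = 4 + A$
$Y{\left(Z{\left(5,6 \right)},1 \right)} \left(-7\right) = \left(4 + 1\right) \left(-7\right) = 5 \left(-7\right) = -35$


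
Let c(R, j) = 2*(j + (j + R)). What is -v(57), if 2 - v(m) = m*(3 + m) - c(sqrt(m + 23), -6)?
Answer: 3442 - 8*sqrt(5) ≈ 3424.1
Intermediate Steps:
c(R, j) = 2*R + 4*j (c(R, j) = 2*(j + (R + j)) = 2*(R + 2*j) = 2*R + 4*j)
v(m) = -22 + 2*sqrt(23 + m) - m*(3 + m) (v(m) = 2 - (m*(3 + m) - (2*sqrt(m + 23) + 4*(-6))) = 2 - (m*(3 + m) - (2*sqrt(23 + m) - 24)) = 2 - (m*(3 + m) - (-24 + 2*sqrt(23 + m))) = 2 - (m*(3 + m) + (24 - 2*sqrt(23 + m))) = 2 - (24 - 2*sqrt(23 + m) + m*(3 + m)) = 2 + (-24 + 2*sqrt(23 + m) - m*(3 + m)) = -22 + 2*sqrt(23 + m) - m*(3 + m))
-v(57) = -(-22 - 1*57**2 - 3*57 + 2*sqrt(23 + 57)) = -(-22 - 1*3249 - 171 + 2*sqrt(80)) = -(-22 - 3249 - 171 + 2*(4*sqrt(5))) = -(-22 - 3249 - 171 + 8*sqrt(5)) = -(-3442 + 8*sqrt(5)) = 3442 - 8*sqrt(5)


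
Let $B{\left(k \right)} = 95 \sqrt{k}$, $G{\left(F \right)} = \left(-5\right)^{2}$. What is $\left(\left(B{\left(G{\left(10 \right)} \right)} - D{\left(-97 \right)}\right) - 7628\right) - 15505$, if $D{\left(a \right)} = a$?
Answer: $-22561$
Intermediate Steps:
$G{\left(F \right)} = 25$
$\left(\left(B{\left(G{\left(10 \right)} \right)} - D{\left(-97 \right)}\right) - 7628\right) - 15505 = \left(\left(95 \sqrt{25} - -97\right) - 7628\right) - 15505 = \left(\left(95 \cdot 5 + 97\right) - 7628\right) - 15505 = \left(\left(475 + 97\right) - 7628\right) - 15505 = \left(572 - 7628\right) - 15505 = -7056 - 15505 = -22561$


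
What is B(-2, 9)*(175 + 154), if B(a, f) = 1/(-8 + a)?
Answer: -329/10 ≈ -32.900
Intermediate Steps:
B(-2, 9)*(175 + 154) = (175 + 154)/(-8 - 2) = 329/(-10) = -⅒*329 = -329/10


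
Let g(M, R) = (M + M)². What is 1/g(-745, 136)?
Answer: 1/2220100 ≈ 4.5043e-7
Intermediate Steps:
g(M, R) = 4*M² (g(M, R) = (2*M)² = 4*M²)
1/g(-745, 136) = 1/(4*(-745)²) = 1/(4*555025) = 1/2220100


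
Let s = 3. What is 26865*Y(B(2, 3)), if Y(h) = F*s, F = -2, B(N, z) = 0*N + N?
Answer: -161190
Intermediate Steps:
B(N, z) = N (B(N, z) = 0 + N = N)
Y(h) = -6 (Y(h) = -2*3 = -6)
26865*Y(B(2, 3)) = 26865*(-6) = -161190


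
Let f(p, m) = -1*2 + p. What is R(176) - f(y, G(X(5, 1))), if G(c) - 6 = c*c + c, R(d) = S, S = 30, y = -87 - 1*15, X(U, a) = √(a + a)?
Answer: 134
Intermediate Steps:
X(U, a) = √2*√a (X(U, a) = √(2*a) = √2*√a)
y = -102 (y = -87 - 15 = -102)
R(d) = 30
G(c) = 6 + c + c² (G(c) = 6 + (c*c + c) = 6 + (c² + c) = 6 + (c + c²) = 6 + c + c²)
f(p, m) = -2 + p
R(176) - f(y, G(X(5, 1))) = 30 - (-2 - 102) = 30 - 1*(-104) = 30 + 104 = 134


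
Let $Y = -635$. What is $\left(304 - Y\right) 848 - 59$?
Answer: $796213$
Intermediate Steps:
$\left(304 - Y\right) 848 - 59 = \left(304 - -635\right) 848 - 59 = \left(304 + 635\right) 848 - 59 = 939 \cdot 848 - 59 = 796272 - 59 = 796213$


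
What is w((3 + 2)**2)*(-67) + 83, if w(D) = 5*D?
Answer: -8292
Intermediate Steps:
w((3 + 2)**2)*(-67) + 83 = (5*(3 + 2)**2)*(-67) + 83 = (5*5**2)*(-67) + 83 = (5*25)*(-67) + 83 = 125*(-67) + 83 = -8375 + 83 = -8292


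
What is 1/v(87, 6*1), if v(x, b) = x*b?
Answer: 1/522 ≈ 0.0019157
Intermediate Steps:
v(x, b) = b*x
1/v(87, 6*1) = 1/((6*1)*87) = 1/(6*87) = 1/522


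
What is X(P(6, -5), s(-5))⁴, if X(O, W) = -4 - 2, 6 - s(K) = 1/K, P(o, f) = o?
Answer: 1296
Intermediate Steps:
s(K) = 6 - 1/K
X(O, W) = -6
X(P(6, -5), s(-5))⁴ = (-6)⁴ = 1296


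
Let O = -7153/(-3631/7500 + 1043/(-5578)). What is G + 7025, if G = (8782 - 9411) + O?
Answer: 239410622664/14038109 ≈ 17054.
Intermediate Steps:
O = 149622877500/14038109 (O = -7153/(-3631*1/7500 + 1043*(-1/5578)) = -7153/(-3631/7500 - 1043/5578) = -7153/(-14038109/20917500) = -7153*(-20917500/14038109) = 149622877500/14038109 ≈ 10658.)
G = 140792906939/14038109 (G = (8782 - 9411) + 149622877500/14038109 = -629 + 149622877500/14038109 = 140792906939/14038109 ≈ 10029.)
G + 7025 = 140792906939/14038109 + 7025 = 239410622664/14038109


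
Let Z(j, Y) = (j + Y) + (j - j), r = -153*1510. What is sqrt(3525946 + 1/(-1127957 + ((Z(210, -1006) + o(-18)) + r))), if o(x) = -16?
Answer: sqrt(133054329772515603)/194257 ≈ 1877.8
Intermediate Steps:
r = -231030
Z(j, Y) = Y + j (Z(j, Y) = (Y + j) + 0 = Y + j)
sqrt(3525946 + 1/(-1127957 + ((Z(210, -1006) + o(-18)) + r))) = sqrt(3525946 + 1/(-1127957 + (((-1006 + 210) - 16) - 231030))) = sqrt(3525946 + 1/(-1127957 + ((-796 - 16) - 231030))) = sqrt(3525946 + 1/(-1127957 + (-812 - 231030))) = sqrt(3525946 + 1/(-1127957 - 231842)) = sqrt(3525946 + 1/(-1359799)) = sqrt(3525946 - 1/1359799) = sqrt(4794577844853/1359799) = sqrt(133054329772515603)/194257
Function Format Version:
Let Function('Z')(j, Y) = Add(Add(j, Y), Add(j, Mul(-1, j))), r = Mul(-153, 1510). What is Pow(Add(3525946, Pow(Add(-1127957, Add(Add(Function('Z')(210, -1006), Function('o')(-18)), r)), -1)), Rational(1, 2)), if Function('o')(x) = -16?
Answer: Mul(Rational(1, 194257), Pow(133054329772515603, Rational(1, 2))) ≈ 1877.8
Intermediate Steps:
r = -231030
Function('Z')(j, Y) = Add(Y, j) (Function('Z')(j, Y) = Add(Add(Y, j), 0) = Add(Y, j))
Pow(Add(3525946, Pow(Add(-1127957, Add(Add(Function('Z')(210, -1006), Function('o')(-18)), r)), -1)), Rational(1, 2)) = Pow(Add(3525946, Pow(Add(-1127957, Add(Add(Add(-1006, 210), -16), -231030)), -1)), Rational(1, 2)) = Pow(Add(3525946, Pow(Add(-1127957, Add(Add(-796, -16), -231030)), -1)), Rational(1, 2)) = Pow(Add(3525946, Pow(Add(-1127957, Add(-812, -231030)), -1)), Rational(1, 2)) = Pow(Add(3525946, Pow(Add(-1127957, -231842), -1)), Rational(1, 2)) = Pow(Add(3525946, Pow(-1359799, -1)), Rational(1, 2)) = Pow(Add(3525946, Rational(-1, 1359799)), Rational(1, 2)) = Pow(Rational(4794577844853, 1359799), Rational(1, 2)) = Mul(Rational(1, 194257), Pow(133054329772515603, Rational(1, 2)))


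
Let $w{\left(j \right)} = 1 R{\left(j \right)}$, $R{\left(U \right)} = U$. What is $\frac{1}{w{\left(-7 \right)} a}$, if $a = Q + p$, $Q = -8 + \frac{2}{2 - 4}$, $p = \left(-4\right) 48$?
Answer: $\frac{1}{1407} \approx 0.00071073$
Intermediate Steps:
$p = -192$
$w{\left(j \right)} = j$ ($w{\left(j \right)} = 1 j = j$)
$Q = -9$ ($Q = -8 + \frac{2}{-2} = -8 + 2 \left(- \frac{1}{2}\right) = -8 - 1 = -9$)
$a = -201$ ($a = -9 - 192 = -201$)
$\frac{1}{w{\left(-7 \right)} a} = \frac{1}{\left(-7\right) \left(-201\right)} = \left(- \frac{1}{7}\right) \left(- \frac{1}{201}\right) = \frac{1}{1407}$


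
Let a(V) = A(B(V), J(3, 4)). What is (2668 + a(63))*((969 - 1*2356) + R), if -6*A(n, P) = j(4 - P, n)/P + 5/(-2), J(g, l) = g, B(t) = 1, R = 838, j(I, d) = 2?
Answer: -5859599/4 ≈ -1.4649e+6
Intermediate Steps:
A(n, P) = 5/12 - 1/(3*P) (A(n, P) = -(2/P + 5/(-2))/6 = -(2/P + 5*(-1/2))/6 = -(2/P - 5/2)/6 = -(-5/2 + 2/P)/6 = 5/12 - 1/(3*P))
a(V) = 11/36 (a(V) = (1/12)*(-4 + 5*3)/3 = (1/12)*(1/3)*(-4 + 15) = (1/12)*(1/3)*11 = 11/36)
(2668 + a(63))*((969 - 1*2356) + R) = (2668 + 11/36)*((969 - 1*2356) + 838) = 96059*((969 - 2356) + 838)/36 = 96059*(-1387 + 838)/36 = (96059/36)*(-549) = -5859599/4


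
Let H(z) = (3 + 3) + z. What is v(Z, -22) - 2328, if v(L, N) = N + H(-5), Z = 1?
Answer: -2349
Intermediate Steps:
H(z) = 6 + z
v(L, N) = 1 + N (v(L, N) = N + (6 - 5) = N + 1 = 1 + N)
v(Z, -22) - 2328 = (1 - 22) - 2328 = -21 - 2328 = -2349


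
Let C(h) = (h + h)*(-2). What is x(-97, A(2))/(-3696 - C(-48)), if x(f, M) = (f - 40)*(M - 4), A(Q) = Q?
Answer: -137/1944 ≈ -0.070473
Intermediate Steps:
C(h) = -4*h (C(h) = (2*h)*(-2) = -4*h)
x(f, M) = (-40 + f)*(-4 + M)
x(-97, A(2))/(-3696 - C(-48)) = (160 - 40*2 - 4*(-97) + 2*(-97))/(-3696 - (-4)*(-48)) = (160 - 80 + 388 - 194)/(-3696 - 1*192) = 274/(-3696 - 192) = 274/(-3888) = 274*(-1/3888) = -137/1944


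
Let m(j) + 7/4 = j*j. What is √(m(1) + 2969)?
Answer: √11873/2 ≈ 54.482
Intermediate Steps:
m(j) = -7/4 + j² (m(j) = -7/4 + j*j = -7/4 + j²)
√(m(1) + 2969) = √((-7/4 + 1²) + 2969) = √((-7/4 + 1) + 2969) = √(-¾ + 2969) = √(11873/4) = √11873/2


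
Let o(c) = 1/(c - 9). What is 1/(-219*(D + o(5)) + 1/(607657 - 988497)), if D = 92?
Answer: -380840/7652313331 ≈ -4.9768e-5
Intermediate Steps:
o(c) = 1/(-9 + c)
1/(-219*(D + o(5)) + 1/(607657 - 988497)) = 1/(-219*(92 + 1/(-9 + 5)) + 1/(607657 - 988497)) = 1/(-219*(92 + 1/(-4)) + 1/(-380840)) = 1/(-219*(92 - 1/4) - 1/380840) = 1/(-219*367/4 - 1/380840) = 1/(-80373/4 - 1/380840) = 1/(-7652313331/380840) = -380840/7652313331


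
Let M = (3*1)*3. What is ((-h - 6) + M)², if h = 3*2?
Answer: 9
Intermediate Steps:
h = 6
M = 9 (M = 3*3 = 9)
((-h - 6) + M)² = ((-1*6 - 6) + 9)² = ((-6 - 6) + 9)² = (-12 + 9)² = (-3)² = 9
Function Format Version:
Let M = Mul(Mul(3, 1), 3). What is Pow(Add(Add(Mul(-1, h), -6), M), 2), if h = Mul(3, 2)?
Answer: 9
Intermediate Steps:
h = 6
M = 9 (M = Mul(3, 3) = 9)
Pow(Add(Add(Mul(-1, h), -6), M), 2) = Pow(Add(Add(Mul(-1, 6), -6), 9), 2) = Pow(Add(Add(-6, -6), 9), 2) = Pow(Add(-12, 9), 2) = Pow(-3, 2) = 9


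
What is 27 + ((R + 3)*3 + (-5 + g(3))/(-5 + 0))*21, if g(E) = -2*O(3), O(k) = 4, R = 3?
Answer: 2298/5 ≈ 459.60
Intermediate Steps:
g(E) = -8 (g(E) = -2*4 = -8)
27 + ((R + 3)*3 + (-5 + g(3))/(-5 + 0))*21 = 27 + ((3 + 3)*3 + (-5 - 8)/(-5 + 0))*21 = 27 + (6*3 - 13/(-5))*21 = 27 + (18 - 13*(-1/5))*21 = 27 + (18 + 13/5)*21 = 27 + (103/5)*21 = 27 + 2163/5 = 2298/5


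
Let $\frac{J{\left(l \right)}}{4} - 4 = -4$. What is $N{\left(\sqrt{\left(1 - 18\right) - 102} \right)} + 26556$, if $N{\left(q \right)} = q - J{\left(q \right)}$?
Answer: $26556 + i \sqrt{119} \approx 26556.0 + 10.909 i$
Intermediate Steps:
$J{\left(l \right)} = 0$ ($J{\left(l \right)} = 16 + 4 \left(-4\right) = 16 - 16 = 0$)
$N{\left(q \right)} = q$ ($N{\left(q \right)} = q - 0 = q + 0 = q$)
$N{\left(\sqrt{\left(1 - 18\right) - 102} \right)} + 26556 = \sqrt{\left(1 - 18\right) - 102} + 26556 = \sqrt{-17 - 102} + 26556 = \sqrt{-119} + 26556 = i \sqrt{119} + 26556 = 26556 + i \sqrt{119}$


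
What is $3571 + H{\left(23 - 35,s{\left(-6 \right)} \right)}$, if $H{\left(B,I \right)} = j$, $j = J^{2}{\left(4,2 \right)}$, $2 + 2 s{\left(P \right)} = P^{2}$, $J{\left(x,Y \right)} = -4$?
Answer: $3587$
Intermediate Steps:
$s{\left(P \right)} = -1 + \frac{P^{2}}{2}$
$j = 16$ ($j = \left(-4\right)^{2} = 16$)
$H{\left(B,I \right)} = 16$
$3571 + H{\left(23 - 35,s{\left(-6 \right)} \right)} = 3571 + 16 = 3587$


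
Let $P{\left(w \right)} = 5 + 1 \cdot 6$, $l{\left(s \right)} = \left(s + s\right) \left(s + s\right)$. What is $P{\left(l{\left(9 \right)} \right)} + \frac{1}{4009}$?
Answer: $\frac{44100}{4009} \approx 11.0$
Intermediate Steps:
$l{\left(s \right)} = 4 s^{2}$ ($l{\left(s \right)} = 2 s 2 s = 4 s^{2}$)
$P{\left(w \right)} = 11$ ($P{\left(w \right)} = 5 + 6 = 11$)
$P{\left(l{\left(9 \right)} \right)} + \frac{1}{4009} = 11 + \frac{1}{4009} = \frac{44100}{4009}$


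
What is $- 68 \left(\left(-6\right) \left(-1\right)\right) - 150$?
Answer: $-558$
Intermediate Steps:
$- 68 \left(\left(-6\right) \left(-1\right)\right) - 150 = \left(-68\right) 6 - 150 = -408 - 150 = -558$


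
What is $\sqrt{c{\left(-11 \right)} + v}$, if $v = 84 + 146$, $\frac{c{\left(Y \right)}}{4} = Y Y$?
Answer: $\sqrt{714} \approx 26.721$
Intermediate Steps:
$c{\left(Y \right)} = 4 Y^{2}$ ($c{\left(Y \right)} = 4 Y Y = 4 Y^{2}$)
$v = 230$
$\sqrt{c{\left(-11 \right)} + v} = \sqrt{4 \left(-11\right)^{2} + 230} = \sqrt{4 \cdot 121 + 230} = \sqrt{484 + 230} = \sqrt{714}$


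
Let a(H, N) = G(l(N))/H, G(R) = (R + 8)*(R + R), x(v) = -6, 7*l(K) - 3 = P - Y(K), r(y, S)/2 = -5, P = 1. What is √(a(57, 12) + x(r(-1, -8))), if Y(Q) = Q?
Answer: I*√110998/133 ≈ 2.505*I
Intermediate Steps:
r(y, S) = -10 (r(y, S) = 2*(-5) = -10)
l(K) = 4/7 - K/7 (l(K) = 3/7 + (1 - K)/7 = 3/7 + (⅐ - K/7) = 4/7 - K/7)
G(R) = 2*R*(8 + R) (G(R) = (8 + R)*(2*R) = 2*R*(8 + R))
a(H, N) = 2*(4/7 - N/7)*(60/7 - N/7)/H (a(H, N) = (2*(4/7 - N/7)*(8 + (4/7 - N/7)))/H = (2*(4/7 - N/7)*(60/7 - N/7))/H = 2*(4/7 - N/7)*(60/7 - N/7)/H)
√(a(57, 12) + x(r(-1, -8))) = √((2/49)*(-60 + 12)*(-4 + 12)/57 - 6) = √((2/49)*(1/57)*(-48)*8 - 6) = √(-256/931 - 6) = √(-5842/931) = I*√110998/133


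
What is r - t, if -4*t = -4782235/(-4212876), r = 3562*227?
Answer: 13625692777531/16851504 ≈ 8.0857e+5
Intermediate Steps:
r = 808574
t = -4782235/16851504 (t = -(-4782235)/(4*(-4212876)) = -(-4782235)*(-1)/(4*4212876) = -¼*4782235/4212876 = -4782235/16851504 ≈ -0.28379)
r - t = 808574 - 1*(-4782235/16851504) = 808574 + 4782235/16851504 = 13625692777531/16851504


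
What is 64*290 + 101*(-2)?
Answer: 18358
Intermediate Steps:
64*290 + 101*(-2) = 18560 - 202 = 18358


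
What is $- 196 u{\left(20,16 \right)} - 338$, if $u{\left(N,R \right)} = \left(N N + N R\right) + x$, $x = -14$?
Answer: $-138714$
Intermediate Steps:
$u{\left(N,R \right)} = -14 + N^{2} + N R$ ($u{\left(N,R \right)} = \left(N N + N R\right) - 14 = \left(N^{2} + N R\right) - 14 = -14 + N^{2} + N R$)
$- 196 u{\left(20,16 \right)} - 338 = - 196 \left(-14 + 20^{2} + 20 \cdot 16\right) - 338 = - 196 \left(-14 + 400 + 320\right) - 338 = \left(-196\right) 706 - 338 = -138376 - 338 = -138714$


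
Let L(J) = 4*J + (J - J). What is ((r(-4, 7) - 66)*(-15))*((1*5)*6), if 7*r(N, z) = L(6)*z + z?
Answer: 18450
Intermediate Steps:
L(J) = 4*J (L(J) = 4*J + 0 = 4*J)
r(N, z) = 25*z/7 (r(N, z) = ((4*6)*z + z)/7 = (24*z + z)/7 = (25*z)/7 = 25*z/7)
((r(-4, 7) - 66)*(-15))*((1*5)*6) = (((25/7)*7 - 66)*(-15))*((1*5)*6) = ((25 - 66)*(-15))*(5*6) = -41*(-15)*30 = 615*30 = 18450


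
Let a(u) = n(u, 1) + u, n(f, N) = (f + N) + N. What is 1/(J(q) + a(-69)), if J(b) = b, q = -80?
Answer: -1/216 ≈ -0.0046296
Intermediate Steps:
n(f, N) = f + 2*N (n(f, N) = (N + f) + N = f + 2*N)
a(u) = 2 + 2*u (a(u) = (u + 2*1) + u = (u + 2) + u = (2 + u) + u = 2 + 2*u)
1/(J(q) + a(-69)) = 1/(-80 + (2 + 2*(-69))) = 1/(-80 + (2 - 138)) = 1/(-80 - 136) = 1/(-216) = -1/216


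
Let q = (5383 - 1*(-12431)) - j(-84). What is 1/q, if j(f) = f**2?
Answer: 1/10758 ≈ 9.2954e-5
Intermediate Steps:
q = 10758 (q = (5383 - 1*(-12431)) - 1*(-84)**2 = (5383 + 12431) - 1*7056 = 17814 - 7056 = 10758)
1/q = 1/10758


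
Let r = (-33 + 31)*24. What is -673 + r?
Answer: -721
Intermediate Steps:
r = -48 (r = -2*24 = -48)
-673 + r = -673 - 48 = -721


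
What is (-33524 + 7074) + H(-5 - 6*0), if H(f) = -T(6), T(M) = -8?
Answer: -26442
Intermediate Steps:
H(f) = 8 (H(f) = -1*(-8) = 8)
(-33524 + 7074) + H(-5 - 6*0) = (-33524 + 7074) + 8 = -26450 + 8 = -26442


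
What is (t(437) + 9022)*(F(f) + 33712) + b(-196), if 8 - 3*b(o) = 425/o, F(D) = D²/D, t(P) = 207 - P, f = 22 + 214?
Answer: 175500841801/588 ≈ 2.9847e+8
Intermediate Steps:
f = 236
F(D) = D
b(o) = 8/3 - 425/(3*o)
(t(437) + 9022)*(F(f) + 33712) + b(-196) = ((207 - 1*437) + 9022)*(236 + 33712) + (⅓)*(-425 + 8*(-196))/(-196) = ((207 - 437) + 9022)*33948 + (⅓)*(-1/196)*(-425 - 1568) = (-230 + 9022)*33948 + (⅓)*(-1/196)*(-1993) = 8792*33948 + 1993/588 = 298470816 + 1993/588 = 175500841801/588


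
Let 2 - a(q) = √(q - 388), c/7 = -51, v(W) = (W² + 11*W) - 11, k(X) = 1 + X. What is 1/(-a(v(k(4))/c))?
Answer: -238/46671 - I*√5497205/46671 ≈ -0.0050995 - 0.050237*I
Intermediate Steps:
v(W) = -11 + W² + 11*W
c = -357 (c = 7*(-51) = -357)
a(q) = 2 - √(-388 + q) (a(q) = 2 - √(q - 388) = 2 - √(-388 + q))
1/(-a(v(k(4))/c)) = 1/(-(2 - √(-388 + (-11 + (1 + 4)² + 11*(1 + 4))/(-357)))) = 1/(-(2 - √(-388 + (-11 + 5² + 11*5)*(-1/357)))) = 1/(-(2 - √(-388 + (-11 + 25 + 55)*(-1/357)))) = 1/(-(2 - √(-388 + 69*(-1/357)))) = 1/(-(2 - √(-388 - 23/119))) = 1/(-(2 - √(-46195/119))) = 1/(-(2 - I*√5497205/119)) = 1/(-2 + I*√5497205/119)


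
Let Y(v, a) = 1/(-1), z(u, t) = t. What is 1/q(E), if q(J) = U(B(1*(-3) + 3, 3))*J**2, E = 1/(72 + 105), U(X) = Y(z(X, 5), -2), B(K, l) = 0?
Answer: -31329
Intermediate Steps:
Y(v, a) = -1
U(X) = -1
E = 1/177 ≈ 0.0056497
q(J) = -J**2
1/q(E) = 1/(-(1/177)**2) = 1/(-1*1/31329) = 1/(-1/31329) = -31329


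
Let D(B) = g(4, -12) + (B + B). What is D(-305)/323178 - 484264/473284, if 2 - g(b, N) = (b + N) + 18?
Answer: -6533165021/6373124023 ≈ -1.0251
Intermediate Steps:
g(b, N) = -16 - N - b (g(b, N) = 2 - ((b + N) + 18) = 2 - ((N + b) + 18) = 2 - (18 + N + b) = 2 + (-18 - N - b) = -16 - N - b)
D(B) = -8 + 2*B (D(B) = (-16 - 1*(-12) - 1*4) + (B + B) = (-16 + 12 - 4) + 2*B = -8 + 2*B)
D(-305)/323178 - 484264/473284 = (-8 + 2*(-305))/323178 - 484264/473284 = (-8 - 610)*(1/323178) - 484264*1/473284 = -618*1/323178 - 121066/118321 = -103/53863 - 121066/118321 = -6533165021/6373124023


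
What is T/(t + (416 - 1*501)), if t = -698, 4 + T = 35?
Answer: -31/783 ≈ -0.039591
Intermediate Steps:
T = 31 (T = -4 + 35 = 31)
T/(t + (416 - 1*501)) = 31/(-698 + (416 - 1*501)) = 31/(-698 + (416 - 501)) = 31/(-698 - 85) = 31/(-783) = -1/783*31 = -31/783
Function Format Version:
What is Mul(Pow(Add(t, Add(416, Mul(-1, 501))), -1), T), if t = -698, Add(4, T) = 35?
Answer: Rational(-31, 783) ≈ -0.039591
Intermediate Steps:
T = 31 (T = Add(-4, 35) = 31)
Mul(Pow(Add(t, Add(416, Mul(-1, 501))), -1), T) = Mul(Pow(Add(-698, Add(416, Mul(-1, 501))), -1), 31) = Mul(Pow(Add(-698, Add(416, -501)), -1), 31) = Mul(Pow(Add(-698, -85), -1), 31) = Mul(Pow(-783, -1), 31) = Mul(Rational(-1, 783), 31) = Rational(-31, 783)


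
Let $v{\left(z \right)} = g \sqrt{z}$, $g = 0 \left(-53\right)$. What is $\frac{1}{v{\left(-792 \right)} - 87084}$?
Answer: $- \frac{1}{87084} \approx -1.1483 \cdot 10^{-5}$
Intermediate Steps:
$g = 0$
$v{\left(z \right)} = 0$ ($v{\left(z \right)} = 0 \sqrt{z} = 0$)
$\frac{1}{v{\left(-792 \right)} - 87084} = \frac{1}{0 - 87084} = \frac{1}{-87084} = - \frac{1}{87084}$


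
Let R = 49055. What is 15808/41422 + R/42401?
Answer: 1351115609/878167111 ≈ 1.5386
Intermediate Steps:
15808/41422 + R/42401 = 15808/41422 + 49055/42401 = 15808*(1/41422) + 49055*(1/42401) = 7904/20711 + 49055/42401 = 1351115609/878167111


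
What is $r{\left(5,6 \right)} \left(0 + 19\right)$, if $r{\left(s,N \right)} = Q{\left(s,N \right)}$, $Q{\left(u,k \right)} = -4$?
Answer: $-76$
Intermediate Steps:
$r{\left(s,N \right)} = -4$
$r{\left(5,6 \right)} \left(0 + 19\right) = - 4 \left(0 + 19\right) = \left(-4\right) 19 = -76$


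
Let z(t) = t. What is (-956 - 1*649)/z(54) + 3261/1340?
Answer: -329101/12060 ≈ -27.289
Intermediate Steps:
(-956 - 1*649)/z(54) + 3261/1340 = (-956 - 1*649)/54 + 3261/1340 = (-956 - 649)*(1/54) + 3261*(1/1340) = -1605*1/54 + 3261/1340 = -535/18 + 3261/1340 = -329101/12060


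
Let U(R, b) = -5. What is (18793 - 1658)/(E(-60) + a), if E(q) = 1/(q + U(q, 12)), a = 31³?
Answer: 1113775/1936414 ≈ 0.57517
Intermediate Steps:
a = 29791
E(q) = 1/(-5 + q) (E(q) = 1/(q - 5) = 1/(-5 + q))
(18793 - 1658)/(E(-60) + a) = (18793 - 1658)/(1/(-5 - 60) + 29791) = 17135/(1/(-65) + 29791) = 17135/(-1/65 + 29791) = 17135/(1936414/65) = 17135*(65/1936414) = 1113775/1936414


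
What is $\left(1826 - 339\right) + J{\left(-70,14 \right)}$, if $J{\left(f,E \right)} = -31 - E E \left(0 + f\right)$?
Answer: $15176$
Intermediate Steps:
$J{\left(f,E \right)} = -31 - f E^{2}$ ($J{\left(f,E \right)} = -31 - E^{2} f = -31 - f E^{2}$)
$\left(1826 - 339\right) + J{\left(-70,14 \right)} = \left(1826 - 339\right) - \left(31 - 70 \cdot 14^{2}\right) = 1487 - \left(31 - 13720\right) = 1487 + \left(-31 + 13720\right) = 1487 + 13689 = 15176$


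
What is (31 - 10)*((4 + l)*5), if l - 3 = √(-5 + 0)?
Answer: 735 + 105*I*√5 ≈ 735.0 + 234.79*I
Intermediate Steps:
l = 3 + I*√5 (l = 3 + √(-5 + 0) = 3 + √(-5) = 3 + I*√5 ≈ 3.0 + 2.2361*I)
(31 - 10)*((4 + l)*5) = (31 - 10)*((4 + (3 + I*√5))*5) = 21*((7 + I*√5)*5) = 21*(35 + 5*I*√5) = 735 + 105*I*√5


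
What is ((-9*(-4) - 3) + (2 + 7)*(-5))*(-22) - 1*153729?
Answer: -153465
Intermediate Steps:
((-9*(-4) - 3) + (2 + 7)*(-5))*(-22) - 1*153729 = ((36 - 3) + 9*(-5))*(-22) - 153729 = (33 - 45)*(-22) - 153729 = -12*(-22) - 153729 = 264 - 153729 = -153465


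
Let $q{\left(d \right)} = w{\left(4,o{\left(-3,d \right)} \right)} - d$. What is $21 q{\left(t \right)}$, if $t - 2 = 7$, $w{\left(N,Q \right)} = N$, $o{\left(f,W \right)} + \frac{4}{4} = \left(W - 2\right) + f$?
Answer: $-105$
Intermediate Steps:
$o{\left(f,W \right)} = -3 + W + f$ ($o{\left(f,W \right)} = -1 + \left(\left(W - 2\right) + f\right) = -1 + \left(\left(-2 + W\right) + f\right) = -1 + \left(-2 + W + f\right) = -3 + W + f$)
$t = 9$ ($t = 2 + 7 = 9$)
$q{\left(d \right)} = 4 - d$
$21 q{\left(t \right)} = 21 \left(4 - 9\right) = 21 \left(-5\right) = -105$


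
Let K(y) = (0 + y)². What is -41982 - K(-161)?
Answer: -67903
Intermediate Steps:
K(y) = y²
-41982 - K(-161) = -41982 - 1*(-161)² = -41982 - 1*25921 = -41982 - 25921 = -67903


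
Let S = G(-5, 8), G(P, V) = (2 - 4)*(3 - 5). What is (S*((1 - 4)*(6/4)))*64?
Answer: -1152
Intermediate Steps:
G(P, V) = 4 (G(P, V) = -2*(-2) = 4)
S = 4
(S*((1 - 4)*(6/4)))*64 = (4*((1 - 4)*(6/4)))*64 = (4*(-18/4))*64 = (4*(-3*3/2))*64 = (4*(-9/2))*64 = -18*64 = -1152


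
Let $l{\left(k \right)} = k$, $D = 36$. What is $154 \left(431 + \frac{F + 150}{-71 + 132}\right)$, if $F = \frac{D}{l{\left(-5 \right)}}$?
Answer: $\frac{20354026}{305} \approx 66735.0$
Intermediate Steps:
$F = - \frac{36}{5}$ ($F = \frac{36}{-5} = 36 \left(- \frac{1}{5}\right) = - \frac{36}{5} \approx -7.2$)
$154 \left(431 + \frac{F + 150}{-71 + 132}\right) = 154 \left(431 + \frac{- \frac{36}{5} + 150}{-71 + 132}\right) = 154 \left(431 + \frac{714}{5 \cdot 61}\right) = 154 \left(431 + \frac{714}{5} \cdot \frac{1}{61}\right) = 154 \left(431 + \frac{714}{305}\right) = 154 \cdot \frac{132169}{305} = \frac{20354026}{305}$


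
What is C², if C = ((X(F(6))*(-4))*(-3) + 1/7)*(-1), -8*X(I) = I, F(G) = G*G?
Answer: 142129/49 ≈ 2900.6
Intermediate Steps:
F(G) = G²
X(I) = -I/8
C = 377/7 (C = ((-⅛*6²*(-4))*(-3) + 1/7)*(-1) = ((-⅛*36*(-4))*(-3) + ⅐)*(-1) = (-9/2*(-4)*(-3) + ⅐)*(-1) = (18*(-3) + ⅐)*(-1) = (-54 + ⅐)*(-1) = -377/7*(-1) = 377/7 ≈ 53.857)
C² = (377/7)² = 142129/49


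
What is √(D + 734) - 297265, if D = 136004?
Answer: -297265 + √136738 ≈ -2.9690e+5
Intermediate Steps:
√(D + 734) - 297265 = √(136004 + 734) - 297265 = √136738 - 297265 = -297265 + √136738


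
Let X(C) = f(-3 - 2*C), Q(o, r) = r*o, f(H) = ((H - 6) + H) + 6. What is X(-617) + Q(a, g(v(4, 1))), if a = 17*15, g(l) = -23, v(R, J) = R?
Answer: -3403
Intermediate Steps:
f(H) = 2*H (f(H) = ((-6 + H) + H) + 6 = (-6 + 2*H) + 6 = 2*H)
a = 255
Q(o, r) = o*r
X(C) = -6 - 4*C (X(C) = 2*(-3 - 2*C) = -6 - 4*C)
X(-617) + Q(a, g(v(4, 1))) = (-6 - 4*(-617)) + 255*(-23) = (-6 + 2468) - 5865 = 2462 - 5865 = -3403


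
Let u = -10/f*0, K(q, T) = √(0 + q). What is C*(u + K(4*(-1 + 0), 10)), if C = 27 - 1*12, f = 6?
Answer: 30*I ≈ 30.0*I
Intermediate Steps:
C = 15 (C = 27 - 12 = 15)
K(q, T) = √q
u = 0 (u = -10/6*0 = -2*⅚*0 = -5/3*0 = 0)
C*(u + K(4*(-1 + 0), 10)) = 15*(0 + √(4*(-1 + 0))) = 15*(0 + √(4*(-1))) = 15*(0 + √(-4)) = 15*(0 + 2*I) = 15*(2*I) = 30*I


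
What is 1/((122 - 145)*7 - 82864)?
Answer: -1/83025 ≈ -1.2045e-5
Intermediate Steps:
1/((122 - 145)*7 - 82864) = 1/(-23*7 - 82864) = 1/(-161 - 82864) = 1/(-83025) = -1/83025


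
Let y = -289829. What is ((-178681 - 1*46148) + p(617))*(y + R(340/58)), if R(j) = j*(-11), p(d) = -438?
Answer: 1893799620237/29 ≈ 6.5303e+10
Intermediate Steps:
R(j) = -11*j
((-178681 - 1*46148) + p(617))*(y + R(340/58)) = ((-178681 - 1*46148) - 438)*(-289829 - 3740/58) = ((-178681 - 46148) - 438)*(-289829 - 3740/58) = (-224829 - 438)*(-289829 - 11*170/29) = -225267*(-289829 - 1870/29) = -225267*(-8406911/29) = 1893799620237/29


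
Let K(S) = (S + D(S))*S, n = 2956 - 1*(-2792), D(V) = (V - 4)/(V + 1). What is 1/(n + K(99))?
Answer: 20/312861 ≈ 6.3926e-5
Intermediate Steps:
D(V) = (-4 + V)/(1 + V)
n = 5748 (n = 2956 + 2792 = 5748)
K(S) = S*(S + (-4 + S)/(1 + S)) (K(S) = (S + (-4 + S)/(1 + S))*S = S*(S + (-4 + S)/(1 + S)))
1/(n + K(99)) = 1/(5748 + 99*(-4 + 99 + 99*(1 + 99))/(1 + 99)) = 1/(5748 + 99*(-4 + 99 + 99*100)/100) = 1/(5748 + 99*(1/100)*(-4 + 99 + 9900)) = 1/(5748 + 99*(1/100)*9995) = 1/(5748 + 197901/20) = 1/(312861/20) = 20/312861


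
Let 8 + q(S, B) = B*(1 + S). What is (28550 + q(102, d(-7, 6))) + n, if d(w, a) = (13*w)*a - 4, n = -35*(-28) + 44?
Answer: -27084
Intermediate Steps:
n = 1024 (n = 980 + 44 = 1024)
d(w, a) = -4 + 13*a*w (d(w, a) = 13*a*w - 4 = -4 + 13*a*w)
q(S, B) = -8 + B*(1 + S)
(28550 + q(102, d(-7, 6))) + n = (28550 + (-8 + (-4 + 13*6*(-7)) + (-4 + 13*6*(-7))*102)) + 1024 = (28550 + (-8 + (-4 - 546) + (-4 - 546)*102)) + 1024 = (28550 + (-8 - 550 - 550*102)) + 1024 = (28550 + (-8 - 550 - 56100)) + 1024 = (28550 - 56658) + 1024 = -28108 + 1024 = -27084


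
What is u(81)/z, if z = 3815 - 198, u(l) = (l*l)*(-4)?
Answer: -26244/3617 ≈ -7.2557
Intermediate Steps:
u(l) = -4*l**2 (u(l) = l**2*(-4) = -4*l**2)
z = 3617
u(81)/z = -4*81**2/3617 = -4*6561*(1/3617) = -26244*1/3617 = -26244/3617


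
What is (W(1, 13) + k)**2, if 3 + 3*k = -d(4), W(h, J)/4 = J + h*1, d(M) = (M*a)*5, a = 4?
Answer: 7225/9 ≈ 802.78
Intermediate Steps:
d(M) = 20*M (d(M) = (M*4)*5 = (4*M)*5 = 20*M)
W(h, J) = 4*J + 4*h (W(h, J) = 4*(J + h*1) = 4*(J + h) = 4*J + 4*h)
k = -83/3 (k = -1 + (-20*4)/3 = -1 + (-1*80)/3 = -1 + (1/3)*(-80) = -1 - 80/3 = -83/3 ≈ -27.667)
(W(1, 13) + k)**2 = ((4*13 + 4*1) - 83/3)**2 = ((52 + 4) - 83/3)**2 = (56 - 83/3)**2 = (85/3)**2 = 7225/9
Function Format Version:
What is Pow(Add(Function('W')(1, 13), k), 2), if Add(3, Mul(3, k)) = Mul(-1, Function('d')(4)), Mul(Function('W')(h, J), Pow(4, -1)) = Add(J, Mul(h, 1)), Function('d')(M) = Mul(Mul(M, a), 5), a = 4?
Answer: Rational(7225, 9) ≈ 802.78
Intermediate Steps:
Function('d')(M) = Mul(20, M) (Function('d')(M) = Mul(Mul(M, 4), 5) = Mul(Mul(4, M), 5) = Mul(20, M))
Function('W')(h, J) = Add(Mul(4, J), Mul(4, h)) (Function('W')(h, J) = Mul(4, Add(J, Mul(h, 1))) = Mul(4, Add(J, h)) = Add(Mul(4, J), Mul(4, h)))
k = Rational(-83, 3) (k = Add(-1, Mul(Rational(1, 3), Mul(-1, Mul(20, 4)))) = Add(-1, Mul(Rational(1, 3), Mul(-1, 80))) = Add(-1, Mul(Rational(1, 3), -80)) = Add(-1, Rational(-80, 3)) = Rational(-83, 3) ≈ -27.667)
Pow(Add(Function('W')(1, 13), k), 2) = Pow(Add(Add(Mul(4, 13), Mul(4, 1)), Rational(-83, 3)), 2) = Pow(Add(Add(52, 4), Rational(-83, 3)), 2) = Pow(Add(56, Rational(-83, 3)), 2) = Pow(Rational(85, 3), 2) = Rational(7225, 9)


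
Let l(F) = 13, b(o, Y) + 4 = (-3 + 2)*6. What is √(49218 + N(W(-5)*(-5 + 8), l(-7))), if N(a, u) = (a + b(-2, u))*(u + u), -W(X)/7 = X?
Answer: 2*√12922 ≈ 227.35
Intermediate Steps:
W(X) = -7*X
b(o, Y) = -10 (b(o, Y) = -4 + (-3 + 2)*6 = -4 - 1*6 = -4 - 6 = -10)
N(a, u) = 2*u*(-10 + a) (N(a, u) = (a - 10)*(u + u) = (-10 + a)*(2*u) = 2*u*(-10 + a))
√(49218 + N(W(-5)*(-5 + 8), l(-7))) = √(49218 + 2*13*(-10 + (-7*(-5))*(-5 + 8))) = √(49218 + 2*13*(-10 + 35*3)) = √(49218 + 2*13*(-10 + 105)) = √(49218 + 2*13*95) = √(49218 + 2470) = √51688 = 2*√12922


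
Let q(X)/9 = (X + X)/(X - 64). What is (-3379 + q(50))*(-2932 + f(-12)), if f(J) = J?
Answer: 70959232/7 ≈ 1.0137e+7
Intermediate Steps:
q(X) = 18*X/(-64 + X) (q(X) = 9*((X + X)/(X - 64)) = 9*((2*X)/(-64 + X)) = 9*(2*X/(-64 + X)) = 18*X/(-64 + X))
(-3379 + q(50))*(-2932 + f(-12)) = (-3379 + 18*50/(-64 + 50))*(-2932 - 12) = (-3379 + 18*50/(-14))*(-2944) = (-3379 + 18*50*(-1/14))*(-2944) = (-3379 - 450/7)*(-2944) = -24103/7*(-2944) = 70959232/7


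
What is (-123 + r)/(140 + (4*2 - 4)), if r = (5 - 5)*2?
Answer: -41/48 ≈ -0.85417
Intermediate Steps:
r = 0 (r = 0*2 = 0)
(-123 + r)/(140 + (4*2 - 4)) = (-123 + 0)/(140 + (4*2 - 4)) = -123/(140 + (8 - 4)) = -123/(140 + 4) = -123/144 = -123*1/144 = -41/48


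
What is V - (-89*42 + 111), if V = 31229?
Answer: 34856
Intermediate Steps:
V - (-89*42 + 111) = 31229 - (-89*42 + 111) = 31229 - (-3738 + 111) = 31229 - 1*(-3627) = 31229 + 3627 = 34856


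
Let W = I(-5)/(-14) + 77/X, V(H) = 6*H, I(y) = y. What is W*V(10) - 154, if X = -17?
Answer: -48116/119 ≈ -404.34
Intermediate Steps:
W = -993/238 (W = -5/(-14) + 77/(-17) = -5*(-1/14) + 77*(-1/17) = 5/14 - 77/17 = -993/238 ≈ -4.1723)
W*V(10) - 154 = -2979*10/119 - 154 = -993/238*60 - 154 = -29790/119 - 154 = -48116/119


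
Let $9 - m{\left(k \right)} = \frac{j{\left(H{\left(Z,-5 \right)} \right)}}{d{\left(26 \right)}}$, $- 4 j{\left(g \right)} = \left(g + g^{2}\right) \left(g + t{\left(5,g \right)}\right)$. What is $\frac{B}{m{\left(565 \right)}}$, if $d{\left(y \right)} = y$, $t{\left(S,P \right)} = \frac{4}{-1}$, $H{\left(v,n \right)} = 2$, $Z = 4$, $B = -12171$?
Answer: $- \frac{105482}{77} \approx -1369.9$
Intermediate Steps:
$t{\left(S,P \right)} = -4$ ($t{\left(S,P \right)} = 4 \left(-1\right) = -4$)
$j{\left(g \right)} = - \frac{\left(-4 + g\right) \left(g + g^{2}\right)}{4}$ ($j{\left(g \right)} = - \frac{\left(g + g^{2}\right) \left(g - 4\right)}{4} = - \frac{\left(g + g^{2}\right) \left(-4 + g\right)}{4} = - \frac{\left(-4 + g\right) \left(g + g^{2}\right)}{4}$)
$m{\left(k \right)} = \frac{231}{26}$ ($m{\left(k \right)} = 9 - \frac{\frac{1}{4} \cdot 2 \left(4 - 2^{2} + 3 \cdot 2\right)}{26} = 9 - \frac{1}{4} \cdot 2 \left(4 - 4 + 6\right) \frac{1}{26} = 9 - \frac{1}{4} \cdot 2 \cdot 6 \cdot \frac{1}{26} = 9 - 3 \cdot \frac{1}{26} = 9 - \frac{3}{26} = \frac{231}{26}$)
$\frac{B}{m{\left(565 \right)}} = - \frac{12171}{\frac{231}{26}} = \left(-12171\right) \frac{26}{231} = - \frac{105482}{77}$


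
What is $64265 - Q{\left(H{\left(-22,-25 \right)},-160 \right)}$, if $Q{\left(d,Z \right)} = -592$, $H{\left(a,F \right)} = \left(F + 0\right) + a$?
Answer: $64857$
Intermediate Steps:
$H{\left(a,F \right)} = F + a$
$64265 - Q{\left(H{\left(-22,-25 \right)},-160 \right)} = 64265 - -592 = 64265 + 592 = 64857$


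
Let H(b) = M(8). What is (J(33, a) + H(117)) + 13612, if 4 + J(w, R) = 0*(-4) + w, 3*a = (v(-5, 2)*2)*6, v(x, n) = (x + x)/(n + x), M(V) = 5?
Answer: 13646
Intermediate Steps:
H(b) = 5
v(x, n) = 2*x/(n + x) (v(x, n) = (2*x)/(n + x) = 2*x/(n + x))
a = 40/3 (a = (((2*(-5)/(2 - 5))*2)*6)/3 = (((2*(-5)/(-3))*2)*6)/3 = (((2*(-5)*(-1/3))*2)*6)/3 = (((10/3)*2)*6)/3 = ((20/3)*6)/3 = (1/3)*40 = 40/3 ≈ 13.333)
J(w, R) = -4 + w (J(w, R) = -4 + (0*(-4) + w) = -4 + (0 + w) = -4 + w)
(J(33, a) + H(117)) + 13612 = ((-4 + 33) + 5) + 13612 = (29 + 5) + 13612 = 34 + 13612 = 13646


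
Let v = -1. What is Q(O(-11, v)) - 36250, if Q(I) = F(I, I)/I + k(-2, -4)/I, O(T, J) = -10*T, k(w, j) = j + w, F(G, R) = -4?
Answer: -398751/11 ≈ -36250.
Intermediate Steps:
Q(I) = -10/I (Q(I) = -4/I + (-4 - 2)/I = -4/I - 6/I = -10/I)
Q(O(-11, v)) - 36250 = -10/((-10*(-11))) - 36250 = -10/110 - 36250 = -10*1/110 - 36250 = -1/11 - 36250 = -398751/11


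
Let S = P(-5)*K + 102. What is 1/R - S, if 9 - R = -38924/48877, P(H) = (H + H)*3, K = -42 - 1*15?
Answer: -23447771/12941 ≈ -1811.9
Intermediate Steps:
K = -57 (K = -42 - 15 = -57)
P(H) = 6*H (P(H) = (2*H)*3 = 6*H)
R = 12941/1321 (R = 9 - (-38924)/48877 = 9 - 1*(-1052/1321) = 9 + 1052/1321 = 12941/1321 ≈ 9.7964)
S = 1812 (S = (6*(-5))*(-57) + 102 = -30*(-57) + 102 = 1710 + 102 = 1812)
1/R - S = 1/(12941/1321) - 1*1812 = 1321/12941 - 1812 = -23447771/12941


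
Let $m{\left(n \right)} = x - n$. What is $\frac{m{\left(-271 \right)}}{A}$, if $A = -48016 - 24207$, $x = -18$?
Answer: $- \frac{253}{72223} \approx -0.003503$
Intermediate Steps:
$m{\left(n \right)} = -18 - n$
$A = -72223$ ($A = -48016 - 24207 = -72223$)
$\frac{m{\left(-271 \right)}}{A} = \frac{-18 - -271}{-72223} = \left(-18 + 271\right) \left(- \frac{1}{72223}\right) = 253 \left(- \frac{1}{72223}\right) = - \frac{253}{72223}$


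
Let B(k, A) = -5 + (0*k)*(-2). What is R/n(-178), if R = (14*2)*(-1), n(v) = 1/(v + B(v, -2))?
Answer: 5124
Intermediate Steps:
B(k, A) = -5 (B(k, A) = -5 + 0*(-2) = -5 + 0 = -5)
n(v) = 1/(-5 + v) (n(v) = 1/(v - 5) = 1/(-5 + v))
R = -28 (R = 28*(-1) = -28)
R/n(-178) = -28/(1/(-5 - 178)) = -28/(1/(-183)) = -28/(-1/183) = -28*(-183) = 5124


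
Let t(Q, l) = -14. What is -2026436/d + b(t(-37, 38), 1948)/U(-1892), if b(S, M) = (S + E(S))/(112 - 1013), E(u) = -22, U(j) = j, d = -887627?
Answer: 863604320785/378282661471 ≈ 2.2830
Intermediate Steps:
b(S, M) = 22/901 - S/901 (b(S, M) = (S - 22)/(112 - 1013) = (-22 + S)/(-901) = (-22 + S)*(-1/901) = 22/901 - S/901)
-2026436/d + b(t(-37, 38), 1948)/U(-1892) = -2026436/(-887627) + (22/901 - 1/901*(-14))/(-1892) = -2026436*(-1/887627) + (22/901 + 14/901)*(-1/1892) = 2026436/887627 + (36/901)*(-1/1892) = 2026436/887627 - 9/426173 = 863604320785/378282661471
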